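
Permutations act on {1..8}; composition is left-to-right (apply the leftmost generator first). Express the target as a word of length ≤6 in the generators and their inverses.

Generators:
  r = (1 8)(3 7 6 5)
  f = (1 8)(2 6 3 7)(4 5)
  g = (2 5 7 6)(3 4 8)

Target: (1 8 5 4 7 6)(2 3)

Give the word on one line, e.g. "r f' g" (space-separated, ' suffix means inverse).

  after r': (1 8)(3 5 6 7)
  after r': (3 6)(5 7)
  after g': (2 6 8 4 3 7)
  after f: (1 8 5 4 7 6)(2 3)

r' r' g' f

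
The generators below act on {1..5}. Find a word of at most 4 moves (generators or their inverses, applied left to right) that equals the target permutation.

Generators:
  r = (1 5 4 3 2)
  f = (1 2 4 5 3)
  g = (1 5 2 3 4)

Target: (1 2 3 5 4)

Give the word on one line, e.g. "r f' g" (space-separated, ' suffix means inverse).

  after g': (1 4 3 2 5)
  after r: (1 3)(2 4)
  after r: (1 2 3 5 4)

g' r r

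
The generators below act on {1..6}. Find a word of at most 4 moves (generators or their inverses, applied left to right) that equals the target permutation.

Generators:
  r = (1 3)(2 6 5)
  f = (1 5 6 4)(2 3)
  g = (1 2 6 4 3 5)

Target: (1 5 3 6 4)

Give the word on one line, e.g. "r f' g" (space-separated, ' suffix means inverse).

g r'

  after g: (1 2 6 4 3 5)
  after r': (1 5 3 6 4)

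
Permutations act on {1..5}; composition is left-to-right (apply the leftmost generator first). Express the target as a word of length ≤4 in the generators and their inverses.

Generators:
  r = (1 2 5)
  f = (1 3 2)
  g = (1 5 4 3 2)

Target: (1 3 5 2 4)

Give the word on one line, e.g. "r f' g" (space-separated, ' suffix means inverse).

  after f: (1 3 2)
  after g: (1 2 5 4 3)
  after g: (2 4)(3 5)
  after f: (1 3 5 2 4)

f g g f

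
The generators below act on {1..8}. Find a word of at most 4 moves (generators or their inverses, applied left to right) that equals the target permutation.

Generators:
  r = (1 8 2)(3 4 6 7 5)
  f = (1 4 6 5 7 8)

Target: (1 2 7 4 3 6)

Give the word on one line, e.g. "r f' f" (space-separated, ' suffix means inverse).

  after r': (1 2 8)(3 5 7 6 4)
  after f': (1 2 7 4 3 6)

r' f'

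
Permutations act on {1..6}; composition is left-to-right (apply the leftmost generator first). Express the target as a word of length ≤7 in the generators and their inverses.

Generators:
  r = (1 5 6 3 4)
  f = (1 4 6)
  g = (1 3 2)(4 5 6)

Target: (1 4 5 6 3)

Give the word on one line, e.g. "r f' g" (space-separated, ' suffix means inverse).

g' r f' g' r

  after g': (1 2 3)(4 6 5)
  after r: (1 2 4 3 5)
  after f': (1 2)(3 5 6 4)
  after g': (1 3 4)
  after r: (1 4 5 6 3)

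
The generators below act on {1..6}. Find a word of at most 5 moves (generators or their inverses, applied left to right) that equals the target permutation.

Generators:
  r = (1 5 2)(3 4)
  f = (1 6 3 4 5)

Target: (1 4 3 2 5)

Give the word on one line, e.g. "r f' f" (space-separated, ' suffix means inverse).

  after f': (1 5 4 3 6)
  after r: (1 2)(3 6 5)
  after f': (1 2 5 6 4 3)
  after r': (1 5 6 3 2)
  after f': (1 4 3 2 5)

f' r f' r' f'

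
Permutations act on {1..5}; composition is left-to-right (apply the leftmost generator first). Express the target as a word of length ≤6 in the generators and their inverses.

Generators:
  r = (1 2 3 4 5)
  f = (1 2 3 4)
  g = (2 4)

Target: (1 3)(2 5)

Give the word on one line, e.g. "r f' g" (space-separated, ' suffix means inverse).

r f f r'

  after r: (1 2 3 4 5)
  after f: (1 3)(2 4 5)
  after f: (1 4 5 3 2)
  after r': (1 3)(2 5)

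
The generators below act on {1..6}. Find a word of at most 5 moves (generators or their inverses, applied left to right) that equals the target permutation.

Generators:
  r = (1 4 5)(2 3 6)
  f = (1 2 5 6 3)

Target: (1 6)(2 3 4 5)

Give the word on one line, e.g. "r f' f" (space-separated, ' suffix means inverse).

r r f' r f'

  after r: (1 4 5)(2 3 6)
  after r: (1 5 4)(2 6 3)
  after f': (1 2 5 4 3)
  after r: (1 3 4 6 2)
  after f': (1 6)(2 3 4 5)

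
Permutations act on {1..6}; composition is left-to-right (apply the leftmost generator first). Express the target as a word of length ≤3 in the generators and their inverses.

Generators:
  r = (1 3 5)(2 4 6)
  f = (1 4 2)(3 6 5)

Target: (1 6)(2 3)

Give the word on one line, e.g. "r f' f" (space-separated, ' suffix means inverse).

  after r': (1 5 3)(2 6 4)
  after f': (1 6)(2 3)

r' f'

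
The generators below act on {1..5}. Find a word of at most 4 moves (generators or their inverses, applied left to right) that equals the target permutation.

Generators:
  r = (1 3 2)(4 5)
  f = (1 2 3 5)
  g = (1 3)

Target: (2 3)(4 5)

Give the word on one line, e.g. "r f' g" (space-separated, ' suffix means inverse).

g' r'

  after g': (1 3)
  after r': (2 3)(4 5)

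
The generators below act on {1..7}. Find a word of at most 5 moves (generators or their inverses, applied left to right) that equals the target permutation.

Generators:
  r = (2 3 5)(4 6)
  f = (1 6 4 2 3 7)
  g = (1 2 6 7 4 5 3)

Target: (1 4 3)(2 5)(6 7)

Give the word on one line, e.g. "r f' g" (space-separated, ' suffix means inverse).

  after r: (2 3 5)(4 6)
  after f: (1 6 2 7)(3 5)
  after g: (1 7 2 4 5)
  after g: (1 4 3)(2 5)(6 7)

r f g g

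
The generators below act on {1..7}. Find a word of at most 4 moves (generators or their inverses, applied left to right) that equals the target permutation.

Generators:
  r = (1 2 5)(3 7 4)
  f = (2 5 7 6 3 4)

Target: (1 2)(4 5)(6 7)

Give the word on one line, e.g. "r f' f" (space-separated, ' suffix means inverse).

  after r': (1 5 2)(3 4 7)
  after f': (1 2)(4 5)(6 7)

r' f'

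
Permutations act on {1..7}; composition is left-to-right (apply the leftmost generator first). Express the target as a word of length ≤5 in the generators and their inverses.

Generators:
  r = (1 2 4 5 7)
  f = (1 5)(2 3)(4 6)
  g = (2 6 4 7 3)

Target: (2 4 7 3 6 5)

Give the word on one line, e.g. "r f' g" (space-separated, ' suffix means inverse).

r' f r g'

  after r': (1 7 5 4 2)
  after f: (1 7)(2 5 6 4 3)
  after r: (2 7)(3 4)(5 6)
  after g': (2 4 7 3 6 5)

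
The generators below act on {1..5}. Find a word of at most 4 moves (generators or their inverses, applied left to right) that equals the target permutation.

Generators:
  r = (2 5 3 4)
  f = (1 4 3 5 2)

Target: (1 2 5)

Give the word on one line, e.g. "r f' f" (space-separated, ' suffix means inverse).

f f r r

  after f: (1 4 3 5 2)
  after f: (1 3 2 4 5)
  after r: (1 4 3 5)
  after r: (1 2 5)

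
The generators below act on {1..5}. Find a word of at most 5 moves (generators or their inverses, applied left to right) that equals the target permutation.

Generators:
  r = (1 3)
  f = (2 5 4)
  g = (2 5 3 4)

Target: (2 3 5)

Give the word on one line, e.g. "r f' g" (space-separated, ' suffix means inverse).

  after g': (2 4 3 5)
  after f': (2 5 4 3)
  after g: (2 3 5)

g' f' g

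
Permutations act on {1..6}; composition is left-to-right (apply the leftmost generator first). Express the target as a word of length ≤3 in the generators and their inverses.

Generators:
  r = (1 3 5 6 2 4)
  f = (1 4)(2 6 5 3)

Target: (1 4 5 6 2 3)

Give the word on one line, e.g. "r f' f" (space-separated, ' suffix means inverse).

f r f'

  after f: (1 4)(2 6 5 3)
  after r: (3 4)
  after f': (1 4 5 6 2 3)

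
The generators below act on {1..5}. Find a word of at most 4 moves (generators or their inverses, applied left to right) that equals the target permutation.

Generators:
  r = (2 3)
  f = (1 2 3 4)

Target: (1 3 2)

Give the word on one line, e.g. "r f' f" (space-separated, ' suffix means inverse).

f' f' r' f

  after f': (1 4 3 2)
  after f': (1 3)(2 4)
  after r': (1 2 4 3)
  after f: (1 3 2)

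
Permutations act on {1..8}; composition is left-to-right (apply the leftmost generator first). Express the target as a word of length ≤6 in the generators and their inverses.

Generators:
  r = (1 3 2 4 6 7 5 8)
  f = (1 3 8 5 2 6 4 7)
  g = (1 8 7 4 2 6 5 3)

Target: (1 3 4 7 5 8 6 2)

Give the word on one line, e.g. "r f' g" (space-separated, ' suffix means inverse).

  after r: (1 3 2 4 6 7 5 8)
  after r: (1 2 6 5)(3 4 7 8)
  after g': (1 4 8 5 3 7)
  after r': (1 2 3 6 4 5)(7 8)
  after r': (1 3 4 7 5 8 6 2)

r r g' r' r'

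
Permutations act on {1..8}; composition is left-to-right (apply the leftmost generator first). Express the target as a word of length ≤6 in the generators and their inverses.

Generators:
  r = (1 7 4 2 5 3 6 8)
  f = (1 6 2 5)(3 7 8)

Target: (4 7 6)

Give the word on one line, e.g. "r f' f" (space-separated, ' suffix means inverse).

  after r: (1 7 4 2 5 3 6 8)
  after f': (1 3)(4 6 7)(5 8)
  after r: (1 6 4 8 3 7 2 5)
  after f': (4 7 6)

r f' r f'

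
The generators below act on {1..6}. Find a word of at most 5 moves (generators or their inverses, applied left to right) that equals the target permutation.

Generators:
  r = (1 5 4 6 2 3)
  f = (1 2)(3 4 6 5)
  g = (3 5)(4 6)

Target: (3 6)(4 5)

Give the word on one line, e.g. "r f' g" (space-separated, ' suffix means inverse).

  after f': (1 2)(3 5 6 4)
  after f': (3 6)(4 5)
  after g: (3 4)(5 6)
  after g: (3 6)(4 5)

f' f' g g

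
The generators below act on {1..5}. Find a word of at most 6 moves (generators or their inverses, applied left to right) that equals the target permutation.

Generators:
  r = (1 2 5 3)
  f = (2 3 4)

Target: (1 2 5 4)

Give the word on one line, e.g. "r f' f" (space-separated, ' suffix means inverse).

f r r r f'

  after f: (2 3 4)
  after r: (1 2)(3 4 5)
  after r: (1 5)(3 4)
  after r: (1 3 4)(2 5)
  after f': (1 2 5 4)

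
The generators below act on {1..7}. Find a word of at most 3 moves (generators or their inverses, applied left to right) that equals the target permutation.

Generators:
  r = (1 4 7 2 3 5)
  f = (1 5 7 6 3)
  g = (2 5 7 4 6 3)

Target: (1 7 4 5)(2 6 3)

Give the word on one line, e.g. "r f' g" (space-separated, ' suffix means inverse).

r' f

  after r': (1 5 3 2 7 4)
  after f: (1 7 4 5)(2 6 3)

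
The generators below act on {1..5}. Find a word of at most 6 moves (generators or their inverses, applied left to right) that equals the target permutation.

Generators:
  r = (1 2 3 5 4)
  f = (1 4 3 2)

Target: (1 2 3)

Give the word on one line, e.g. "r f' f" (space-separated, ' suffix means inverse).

r f f r r

  after r: (1 2 3 5 4)
  after f: (3 5)
  after f: (1 4 3 5 2)
  after r: (3 4 5)
  after r: (1 2 3)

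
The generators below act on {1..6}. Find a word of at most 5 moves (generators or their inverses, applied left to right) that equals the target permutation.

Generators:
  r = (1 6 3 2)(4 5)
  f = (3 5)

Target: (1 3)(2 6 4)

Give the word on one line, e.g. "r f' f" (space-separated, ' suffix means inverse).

  after r: (1 6 3 2)(4 5)
  after f': (1 6 5 4 3 2)
  after r': (4 6)
  after r': (1 2 3 6 5 4)
  after r': (1 3)(2 6 4)

r f' r' r' r'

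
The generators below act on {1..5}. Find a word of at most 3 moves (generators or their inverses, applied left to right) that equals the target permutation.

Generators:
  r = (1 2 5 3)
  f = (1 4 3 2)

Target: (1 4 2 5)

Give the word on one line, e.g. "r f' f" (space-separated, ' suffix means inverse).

r f f

  after r: (1 2 5 3)
  after f: (2 5)(3 4)
  after f: (1 4 2 5)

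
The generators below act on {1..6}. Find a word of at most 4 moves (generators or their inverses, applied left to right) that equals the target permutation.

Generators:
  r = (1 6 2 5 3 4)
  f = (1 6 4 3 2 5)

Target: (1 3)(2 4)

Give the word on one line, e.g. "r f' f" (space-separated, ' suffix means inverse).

f' r

  after f': (1 5 2 3 4 6)
  after r: (1 3)(2 4)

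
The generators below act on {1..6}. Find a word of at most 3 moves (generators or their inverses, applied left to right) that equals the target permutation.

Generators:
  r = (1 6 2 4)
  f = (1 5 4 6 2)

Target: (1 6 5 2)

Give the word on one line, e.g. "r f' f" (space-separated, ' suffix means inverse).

f' r f

  after f': (1 2 6 4 5)
  after r: (1 4 5 6)
  after f: (1 6 5 2)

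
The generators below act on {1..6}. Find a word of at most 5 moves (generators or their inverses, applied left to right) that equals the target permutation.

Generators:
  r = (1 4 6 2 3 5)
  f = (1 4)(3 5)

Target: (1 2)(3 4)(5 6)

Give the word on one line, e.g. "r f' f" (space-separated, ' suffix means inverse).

  after r': (1 5 3 2 6 4)
  after r': (1 3 6)(2 4 5)
  after r': (1 2)(3 4)(5 6)

r' r' r'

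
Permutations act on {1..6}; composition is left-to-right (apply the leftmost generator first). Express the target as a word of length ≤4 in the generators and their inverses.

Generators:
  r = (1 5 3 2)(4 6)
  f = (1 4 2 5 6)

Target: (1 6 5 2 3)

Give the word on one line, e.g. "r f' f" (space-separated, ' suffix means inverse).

  after r': (1 2 3 5)(4 6)
  after f: (1 5 4)(2 3 6)
  after f: (1 6 5 2 3)

r' f f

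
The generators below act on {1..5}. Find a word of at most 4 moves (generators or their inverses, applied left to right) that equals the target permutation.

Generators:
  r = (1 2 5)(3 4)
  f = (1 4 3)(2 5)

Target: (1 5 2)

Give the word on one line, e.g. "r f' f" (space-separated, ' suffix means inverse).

r r

  after r: (1 2 5)(3 4)
  after r: (1 5 2)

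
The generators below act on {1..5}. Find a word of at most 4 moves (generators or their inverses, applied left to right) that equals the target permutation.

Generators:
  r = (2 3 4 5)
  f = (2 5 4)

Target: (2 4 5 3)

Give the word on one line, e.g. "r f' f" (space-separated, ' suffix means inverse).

  after f': (2 4 5)
  after f': (2 5 4)
  after r': (2 4 5 3)

f' f' r'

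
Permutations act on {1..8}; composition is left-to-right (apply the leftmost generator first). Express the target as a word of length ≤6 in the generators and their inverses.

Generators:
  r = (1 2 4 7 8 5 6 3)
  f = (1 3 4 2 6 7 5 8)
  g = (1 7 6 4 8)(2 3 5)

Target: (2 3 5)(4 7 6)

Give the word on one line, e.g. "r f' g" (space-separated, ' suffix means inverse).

  after g': (1 8 4 6 7)(2 5 3)
  after r: (1 5)(2 6 8 7)(3 4)
  after r: (1 6 5 2 3 7 4)
  after f': (1 2)(3 6 7)(4 8 5)
  after r': (2 3 5)(4 7 6)

g' r r f' r'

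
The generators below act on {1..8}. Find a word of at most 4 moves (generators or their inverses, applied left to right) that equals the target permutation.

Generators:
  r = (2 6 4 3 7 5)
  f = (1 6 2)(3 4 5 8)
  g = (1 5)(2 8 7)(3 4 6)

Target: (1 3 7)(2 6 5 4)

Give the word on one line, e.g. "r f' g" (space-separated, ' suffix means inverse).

f' r g

  after f': (1 2 6)(3 8 5 4)
  after r: (1 6)(2 4 7 5 3 8)
  after g: (1 3 7)(2 6 5 4)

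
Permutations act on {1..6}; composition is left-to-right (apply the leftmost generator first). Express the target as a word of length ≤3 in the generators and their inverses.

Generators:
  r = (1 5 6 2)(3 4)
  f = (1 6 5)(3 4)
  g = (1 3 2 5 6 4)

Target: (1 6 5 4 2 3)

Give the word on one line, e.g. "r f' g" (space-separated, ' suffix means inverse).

  after r: (1 5 6 2)(3 4)
  after g: (1 6 5 4 2 3)

r g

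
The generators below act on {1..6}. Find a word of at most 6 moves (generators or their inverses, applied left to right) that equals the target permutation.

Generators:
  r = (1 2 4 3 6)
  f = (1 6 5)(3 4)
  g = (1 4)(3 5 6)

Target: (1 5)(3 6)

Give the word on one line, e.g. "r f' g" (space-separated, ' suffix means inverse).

g' g' f f

  after g': (1 4)(3 6 5)
  after g': (3 5 6)
  after f: (1 6 4 3)
  after f: (1 5)(3 6)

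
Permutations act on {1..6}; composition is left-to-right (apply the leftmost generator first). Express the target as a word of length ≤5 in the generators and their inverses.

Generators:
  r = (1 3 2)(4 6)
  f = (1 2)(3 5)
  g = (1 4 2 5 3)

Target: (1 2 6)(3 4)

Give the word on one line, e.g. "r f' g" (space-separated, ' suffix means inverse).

f' g r g'

  after f': (1 2)(3 5)
  after g: (1 5)(2 4)
  after r: (1 5 3 2 6 4)
  after g': (1 2 6)(3 4)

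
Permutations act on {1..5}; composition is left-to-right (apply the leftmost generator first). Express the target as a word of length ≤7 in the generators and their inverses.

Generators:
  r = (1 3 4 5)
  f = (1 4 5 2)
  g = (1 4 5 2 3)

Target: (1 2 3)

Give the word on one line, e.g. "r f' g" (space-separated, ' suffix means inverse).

  after r': (1 5 4 3)
  after f': (1 4 3 2 5)
  after g': (2 4)(3 5)
  after g': (1 3 4 5 2)
  after g': (1 2 3)

r' f' g' g' g'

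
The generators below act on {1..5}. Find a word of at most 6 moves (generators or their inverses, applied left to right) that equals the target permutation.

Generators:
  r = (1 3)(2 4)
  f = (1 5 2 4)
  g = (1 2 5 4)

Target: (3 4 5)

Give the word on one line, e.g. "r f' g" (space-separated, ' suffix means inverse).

  after r': (1 3)(2 4)
  after f: (1 3 5 2)
  after g': (1 3 2 4 5)
  after r': (3 4 5)

r' f g' r'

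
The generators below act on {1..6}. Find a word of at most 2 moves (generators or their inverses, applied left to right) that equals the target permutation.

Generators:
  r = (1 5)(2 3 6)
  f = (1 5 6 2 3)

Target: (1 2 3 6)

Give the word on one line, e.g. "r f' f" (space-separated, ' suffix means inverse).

f' r'

  after f': (1 3 2 6 5)
  after r': (1 2 3 6)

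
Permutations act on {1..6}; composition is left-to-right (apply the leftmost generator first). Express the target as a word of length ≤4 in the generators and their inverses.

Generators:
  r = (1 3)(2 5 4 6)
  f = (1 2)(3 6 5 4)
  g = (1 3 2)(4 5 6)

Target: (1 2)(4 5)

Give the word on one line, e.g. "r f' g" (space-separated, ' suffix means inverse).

  after r: (1 3)(2 5 4 6)
  after f: (1 6)(2 4 5 3)
  after f: (1 5 6 2 3)
  after r': (1 2)(4 5)

r f f r'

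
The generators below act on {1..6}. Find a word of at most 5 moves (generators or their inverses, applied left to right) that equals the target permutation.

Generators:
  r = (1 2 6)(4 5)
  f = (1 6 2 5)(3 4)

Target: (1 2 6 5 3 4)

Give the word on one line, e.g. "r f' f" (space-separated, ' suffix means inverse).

  after r': (1 6 2)(4 5)
  after f': (2 5 3 4)
  after f': (1 5 4 6)
  after f': (1 2 6 5 3 4)

r' f' f' f'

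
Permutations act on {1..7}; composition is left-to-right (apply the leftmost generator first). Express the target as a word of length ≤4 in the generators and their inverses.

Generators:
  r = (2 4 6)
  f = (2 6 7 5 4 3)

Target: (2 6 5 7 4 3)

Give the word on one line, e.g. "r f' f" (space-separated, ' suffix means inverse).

r' f' r'

  after r': (2 6 4)
  after f': (3 4)(5 7 6)
  after r': (2 6 5 7 4 3)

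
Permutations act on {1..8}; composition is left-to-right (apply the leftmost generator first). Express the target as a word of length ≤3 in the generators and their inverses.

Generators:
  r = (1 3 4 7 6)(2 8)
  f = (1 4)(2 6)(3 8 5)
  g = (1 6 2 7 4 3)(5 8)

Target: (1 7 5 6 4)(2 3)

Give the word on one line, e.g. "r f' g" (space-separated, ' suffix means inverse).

g' r g'

  after g': (1 3 4 7 2 6)(5 8)
  after r: (1 4 6 3 7 8 5 2)
  after g': (1 7 5 6 4)(2 3)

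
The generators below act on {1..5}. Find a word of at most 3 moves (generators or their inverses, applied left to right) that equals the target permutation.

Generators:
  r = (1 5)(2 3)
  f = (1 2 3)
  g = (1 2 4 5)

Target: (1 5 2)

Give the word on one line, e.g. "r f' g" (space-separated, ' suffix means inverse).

r' f

  after r': (1 5)(2 3)
  after f: (1 5 2)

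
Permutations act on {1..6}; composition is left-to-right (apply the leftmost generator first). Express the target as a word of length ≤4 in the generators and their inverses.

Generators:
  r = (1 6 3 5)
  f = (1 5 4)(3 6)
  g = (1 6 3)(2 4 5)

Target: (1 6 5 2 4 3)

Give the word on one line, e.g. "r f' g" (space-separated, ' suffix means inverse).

  after r: (1 6 3 5)
  after f: (1 3 4)
  after g: (2 4 6 3 5)
  after r: (1 6 5 2 4 3)

r f g r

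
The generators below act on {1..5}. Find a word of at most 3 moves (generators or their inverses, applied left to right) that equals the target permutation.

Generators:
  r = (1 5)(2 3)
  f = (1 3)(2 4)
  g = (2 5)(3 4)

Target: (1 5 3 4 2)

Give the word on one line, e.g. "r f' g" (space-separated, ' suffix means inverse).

g r

  after g: (2 5)(3 4)
  after r: (1 5 3 4 2)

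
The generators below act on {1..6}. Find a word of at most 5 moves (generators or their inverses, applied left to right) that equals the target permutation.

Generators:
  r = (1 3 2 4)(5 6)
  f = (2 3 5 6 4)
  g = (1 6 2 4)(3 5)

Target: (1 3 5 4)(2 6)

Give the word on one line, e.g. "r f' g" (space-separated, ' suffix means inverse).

g' r r

  after g': (1 4 2 6)(3 5)
  after r: (2 5)(3 6)
  after r: (1 3 5 4)(2 6)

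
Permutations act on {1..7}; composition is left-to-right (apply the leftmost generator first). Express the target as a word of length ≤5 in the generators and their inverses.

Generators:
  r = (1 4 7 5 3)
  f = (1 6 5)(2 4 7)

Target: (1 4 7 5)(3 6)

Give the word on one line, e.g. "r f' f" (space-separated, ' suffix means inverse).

  after f': (1 5 6)(2 7 4)
  after r': (1 7)(2 4)(3 5 6)
  after f': (1 4 7 5)(3 6)

f' r' f'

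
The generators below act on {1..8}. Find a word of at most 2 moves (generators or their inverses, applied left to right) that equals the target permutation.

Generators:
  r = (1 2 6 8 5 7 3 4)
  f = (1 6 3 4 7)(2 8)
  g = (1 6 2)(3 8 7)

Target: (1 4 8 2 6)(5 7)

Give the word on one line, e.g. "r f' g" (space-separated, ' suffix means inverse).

r' g

  after r': (1 4 3 7 5 8 6 2)
  after g: (1 4 8 2 6)(5 7)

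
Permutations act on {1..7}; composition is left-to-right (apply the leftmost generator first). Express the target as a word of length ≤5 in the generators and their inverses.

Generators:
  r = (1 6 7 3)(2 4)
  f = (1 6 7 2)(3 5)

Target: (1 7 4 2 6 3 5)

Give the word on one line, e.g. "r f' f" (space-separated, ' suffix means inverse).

f r' r' r'

  after f: (1 6 7 2)(3 5)
  after r': (2 3 5 7 4)
  after r': (1 3 5 6)(2 7)
  after r': (1 7 4 2 6 3 5)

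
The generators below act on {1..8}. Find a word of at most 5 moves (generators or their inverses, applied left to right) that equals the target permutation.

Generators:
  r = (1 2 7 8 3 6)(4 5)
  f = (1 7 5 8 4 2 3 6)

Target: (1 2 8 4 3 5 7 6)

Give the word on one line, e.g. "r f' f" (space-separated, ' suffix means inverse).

  after r': (1 6 3 8 7 2)(4 5)
  after f: (2 7 3 4 8 5)
  after r: (1 2 8 4 3 5 7 6)

r' f r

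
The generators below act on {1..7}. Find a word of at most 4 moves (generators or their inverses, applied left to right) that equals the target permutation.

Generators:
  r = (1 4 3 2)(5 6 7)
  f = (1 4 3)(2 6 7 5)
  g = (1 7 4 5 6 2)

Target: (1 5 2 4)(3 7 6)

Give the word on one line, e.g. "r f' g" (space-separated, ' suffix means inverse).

f' r' g

  after f': (1 3 4)(2 5 7 6)
  after r': (1 4 2 7 5 6 3)
  after g: (1 5 2 4)(3 7 6)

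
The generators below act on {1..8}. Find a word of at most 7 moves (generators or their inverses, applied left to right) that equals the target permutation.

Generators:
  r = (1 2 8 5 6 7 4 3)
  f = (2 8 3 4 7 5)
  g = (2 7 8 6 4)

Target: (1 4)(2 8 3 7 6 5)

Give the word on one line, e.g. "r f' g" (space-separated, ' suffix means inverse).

g g g r' r'

  after g: (2 7 8 6 4)
  after g: (2 8 4 7 6)
  after g: (2 6 7 4 8)
  after r': (1 3 4 2 5 8)
  after r': (1 4)(2 8 3 7 6 5)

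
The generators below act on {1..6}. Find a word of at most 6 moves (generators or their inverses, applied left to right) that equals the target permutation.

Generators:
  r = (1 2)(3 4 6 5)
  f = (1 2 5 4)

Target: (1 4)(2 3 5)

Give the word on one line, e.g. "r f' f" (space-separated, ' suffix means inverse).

r' f' r' f' f'

  after r': (1 2)(3 5 6 4)
  after f': (2 4 3)(5 6)
  after r': (1 2 3)(4 5)
  after f': (2 3 4)
  after f': (1 4)(2 3 5)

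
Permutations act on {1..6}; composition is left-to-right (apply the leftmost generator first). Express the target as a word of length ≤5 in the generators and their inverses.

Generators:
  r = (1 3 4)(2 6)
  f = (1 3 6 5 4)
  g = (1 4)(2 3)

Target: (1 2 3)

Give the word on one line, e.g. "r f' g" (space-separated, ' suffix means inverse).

  after r': (1 4 3)(2 6)
  after r': (1 3 4)
  after g': (1 2 3)

r' r' g'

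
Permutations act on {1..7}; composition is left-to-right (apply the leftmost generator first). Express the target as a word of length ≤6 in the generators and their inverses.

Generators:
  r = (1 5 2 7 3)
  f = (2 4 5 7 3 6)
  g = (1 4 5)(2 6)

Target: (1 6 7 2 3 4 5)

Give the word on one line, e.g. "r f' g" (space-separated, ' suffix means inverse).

  after f': (2 6 3 7 5 4)
  after r': (1 3 2 6 7)(4 5)
  after f: (1 6 3 4 7)
  after g: (1 2 6 3 5)(4 7)
  after f': (1 6 7 2 3 4 5)

f' r' f g f'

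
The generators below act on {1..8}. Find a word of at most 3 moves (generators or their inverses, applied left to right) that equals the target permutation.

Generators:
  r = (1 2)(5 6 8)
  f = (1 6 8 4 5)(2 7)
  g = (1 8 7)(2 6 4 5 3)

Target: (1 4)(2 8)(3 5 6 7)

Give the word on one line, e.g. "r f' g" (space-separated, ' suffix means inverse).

  after f': (1 5 4 8 6)(2 7)
  after g': (1 4)(2 8)(3 5 6 7)

f' g'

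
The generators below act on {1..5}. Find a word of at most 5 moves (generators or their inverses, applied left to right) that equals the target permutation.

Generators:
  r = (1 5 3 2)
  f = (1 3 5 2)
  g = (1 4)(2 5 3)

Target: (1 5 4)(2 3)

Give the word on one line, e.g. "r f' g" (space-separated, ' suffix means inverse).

r g f g f

  after r: (1 5 3 2)
  after g: (1 3 5 2 4)
  after f: (1 5)(2 4 3)
  after g: (1 3 5 4 2)
  after f: (1 5 4)(2 3)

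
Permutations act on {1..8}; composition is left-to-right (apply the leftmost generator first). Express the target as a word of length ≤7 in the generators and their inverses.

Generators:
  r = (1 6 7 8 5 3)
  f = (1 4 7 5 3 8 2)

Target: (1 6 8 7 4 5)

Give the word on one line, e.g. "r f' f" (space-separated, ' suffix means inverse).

  after f: (1 4 7 5 3 8 2)
  after f: (1 7 3 2 4 5 8)
  after r': (1 6)(2 4 8 3)(5 7)
  after f': (1 6 2)(3 8 5 4)
  after f': (1 6 8 7 4 5)

f f r' f' f'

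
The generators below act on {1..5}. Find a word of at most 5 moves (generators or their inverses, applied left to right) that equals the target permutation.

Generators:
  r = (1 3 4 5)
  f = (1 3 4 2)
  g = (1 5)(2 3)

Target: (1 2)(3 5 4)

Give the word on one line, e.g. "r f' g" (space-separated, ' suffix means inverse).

  after r': (1 5 4 3)
  after r': (1 4)(3 5)
  after g: (1 4 5 2 3)
  after g: (1 4)(3 5)
  after f: (1 2)(3 5 4)

r' r' g g f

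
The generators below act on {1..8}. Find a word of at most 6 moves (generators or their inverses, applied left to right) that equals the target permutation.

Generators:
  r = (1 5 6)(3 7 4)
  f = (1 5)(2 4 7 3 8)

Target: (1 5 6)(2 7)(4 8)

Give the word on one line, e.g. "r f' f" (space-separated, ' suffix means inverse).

  after f': (1 5)(2 8 3 7 4)
  after f': (2 3 4 8 7)
  after r': (1 6 5)(2 4 8 3 7)
  after r': (1 5 6)(2 7)(4 8)

f' f' r' r'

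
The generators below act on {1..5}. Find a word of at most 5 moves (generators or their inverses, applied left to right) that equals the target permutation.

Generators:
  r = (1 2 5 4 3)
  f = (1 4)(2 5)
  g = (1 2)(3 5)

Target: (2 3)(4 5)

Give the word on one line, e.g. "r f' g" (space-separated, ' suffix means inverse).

  after r: (1 2 5 4 3)
  after f: (1 5)(3 4)
  after g: (1 3 4 5 2)
  after f': (1 3)(2 4)
  after r: (2 3)(4 5)

r f g f' r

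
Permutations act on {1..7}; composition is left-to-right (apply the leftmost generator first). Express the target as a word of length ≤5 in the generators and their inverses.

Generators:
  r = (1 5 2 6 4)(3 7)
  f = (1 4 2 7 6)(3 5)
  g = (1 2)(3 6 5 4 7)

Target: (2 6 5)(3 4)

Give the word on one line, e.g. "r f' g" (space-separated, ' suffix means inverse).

f' r f'

  after f': (1 6 7 2 4)(3 5)
  after r: (1 4 5 7 6 3 2)
  after f': (2 6 5)(3 4)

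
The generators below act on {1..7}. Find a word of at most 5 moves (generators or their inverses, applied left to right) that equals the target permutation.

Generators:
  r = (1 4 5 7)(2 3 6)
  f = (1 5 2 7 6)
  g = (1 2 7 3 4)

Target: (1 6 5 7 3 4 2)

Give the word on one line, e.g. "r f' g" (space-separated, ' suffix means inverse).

g f f

  after g: (1 2 7 3 4)
  after f: (1 7 3 4 5 2 6)
  after f: (1 6 5 7 3 4 2)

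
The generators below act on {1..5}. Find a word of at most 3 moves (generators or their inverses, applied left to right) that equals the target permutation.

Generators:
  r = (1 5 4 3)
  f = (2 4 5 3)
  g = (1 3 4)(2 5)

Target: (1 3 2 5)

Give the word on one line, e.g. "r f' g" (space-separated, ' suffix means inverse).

  after r': (1 3 4 5)
  after r': (1 4)(3 5)
  after g': (1 3 2 5)

r' r' g'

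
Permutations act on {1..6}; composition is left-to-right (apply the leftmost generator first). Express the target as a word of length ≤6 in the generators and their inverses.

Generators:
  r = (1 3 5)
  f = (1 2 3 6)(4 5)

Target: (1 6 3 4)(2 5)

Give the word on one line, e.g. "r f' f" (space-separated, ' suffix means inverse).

r' r' f r' r'

  after r': (1 5 3)
  after r': (1 3 5)
  after f: (1 6)(2 3 4 5)
  after r': (1 6 5 2)(3 4)
  after r': (1 6 3 4)(2 5)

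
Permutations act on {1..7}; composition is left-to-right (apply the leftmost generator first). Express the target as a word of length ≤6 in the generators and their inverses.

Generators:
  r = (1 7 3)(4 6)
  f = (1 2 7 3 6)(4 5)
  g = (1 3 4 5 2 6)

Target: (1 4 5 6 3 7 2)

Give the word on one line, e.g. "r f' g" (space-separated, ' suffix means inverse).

f' r' r' r'

  after f': (1 6 3 7 2)(4 5)
  after r': (1 4 5 6 7 2 3)
  after r': (1 6)(2 7)(4 5)
  after r': (1 4 5 6 3 7 2)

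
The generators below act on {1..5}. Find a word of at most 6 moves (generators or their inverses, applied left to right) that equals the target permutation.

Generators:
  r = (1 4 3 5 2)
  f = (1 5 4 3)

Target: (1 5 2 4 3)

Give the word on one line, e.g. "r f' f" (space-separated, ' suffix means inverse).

  after f: (1 5 4 3)
  after f: (1 4)(3 5)
  after r': (2 5 4)
  after r': (1 2 3 4 5)
  after r': (1 5 2 4 3)

f f r' r' r'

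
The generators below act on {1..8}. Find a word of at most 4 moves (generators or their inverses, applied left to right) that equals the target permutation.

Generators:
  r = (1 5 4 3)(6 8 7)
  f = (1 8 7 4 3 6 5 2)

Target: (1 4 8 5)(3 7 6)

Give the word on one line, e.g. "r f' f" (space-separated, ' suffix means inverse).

f r f

  after f: (1 8 7 4 3 6 5 2)
  after r: (1 7 3 8 6 4)(2 5)
  after f: (1 4 8 5)(3 7 6)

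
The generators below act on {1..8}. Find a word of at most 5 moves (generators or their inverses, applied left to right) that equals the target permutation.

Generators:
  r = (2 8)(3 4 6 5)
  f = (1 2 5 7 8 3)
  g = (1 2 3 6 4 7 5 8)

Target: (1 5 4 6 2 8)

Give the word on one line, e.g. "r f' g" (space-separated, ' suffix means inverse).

  after r: (2 8)(3 4 6 5)
  after f': (1 3 4 6 2 7 5 8)
  after g: (1 6 3 7 8 2 5)
  after f': (1 6 8)(3 5)
  after r: (1 5 4 6 2 8)

r f' g f' r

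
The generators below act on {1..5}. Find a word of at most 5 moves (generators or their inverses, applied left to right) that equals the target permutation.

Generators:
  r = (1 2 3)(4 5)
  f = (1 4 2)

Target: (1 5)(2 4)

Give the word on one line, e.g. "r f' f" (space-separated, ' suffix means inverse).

  after f: (1 4 2)
  after f: (1 2 4)
  after r': (2 5 4 3)
  after f: (1 4 3)(2 5)
  after r': (1 5)(2 4)

f f r' f r'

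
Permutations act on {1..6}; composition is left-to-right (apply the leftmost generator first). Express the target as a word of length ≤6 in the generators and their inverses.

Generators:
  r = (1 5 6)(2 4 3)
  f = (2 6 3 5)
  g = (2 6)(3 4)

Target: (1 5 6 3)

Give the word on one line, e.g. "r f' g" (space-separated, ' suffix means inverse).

  after r': (1 6 5)(2 3 4)
  after g: (1 2 4 6 5)
  after f: (1 6 2 4 3 5)
  after r': (1 5 6 3)

r' g f r'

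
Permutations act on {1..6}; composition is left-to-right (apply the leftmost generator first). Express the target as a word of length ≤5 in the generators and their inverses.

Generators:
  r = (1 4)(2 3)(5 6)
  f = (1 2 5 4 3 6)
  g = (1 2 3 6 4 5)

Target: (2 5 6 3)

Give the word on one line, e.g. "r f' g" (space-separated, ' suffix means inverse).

  after f': (1 6 3 4 5 2)
  after r': (1 5 3)(2 4 6)
  after g: (2 5 6 3)

f' r' g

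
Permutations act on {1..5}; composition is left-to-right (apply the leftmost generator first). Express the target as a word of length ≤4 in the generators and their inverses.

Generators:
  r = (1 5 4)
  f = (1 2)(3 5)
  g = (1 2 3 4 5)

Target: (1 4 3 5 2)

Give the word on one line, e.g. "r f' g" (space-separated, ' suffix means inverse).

r' f

  after r': (1 4 5)
  after f: (1 4 3 5 2)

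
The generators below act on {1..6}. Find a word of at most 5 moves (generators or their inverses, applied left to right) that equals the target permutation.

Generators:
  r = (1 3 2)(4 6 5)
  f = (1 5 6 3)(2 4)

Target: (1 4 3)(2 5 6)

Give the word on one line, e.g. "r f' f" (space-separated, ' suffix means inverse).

f' r f'

  after f': (1 3 6 5)(2 4)
  after r: (1 2 6 4)(3 5)
  after f': (1 4 3)(2 5 6)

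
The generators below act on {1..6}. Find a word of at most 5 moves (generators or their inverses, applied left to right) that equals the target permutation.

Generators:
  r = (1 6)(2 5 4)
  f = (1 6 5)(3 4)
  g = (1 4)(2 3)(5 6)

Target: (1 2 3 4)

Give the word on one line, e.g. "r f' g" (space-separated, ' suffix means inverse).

f f r r f

  after f: (1 6 5)(3 4)
  after f: (1 5 6)
  after r: (1 4 2 5)
  after r: (1 2 4 5 6)
  after f: (1 2 3 4)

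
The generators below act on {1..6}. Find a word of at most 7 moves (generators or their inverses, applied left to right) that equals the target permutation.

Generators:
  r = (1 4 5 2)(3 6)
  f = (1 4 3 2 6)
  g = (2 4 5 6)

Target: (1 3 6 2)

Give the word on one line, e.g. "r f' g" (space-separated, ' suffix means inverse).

f g' r f f

  after f: (1 4 3 2 6)
  after g': (1 2 5 4 3 6)
  after r: (4 6)
  after f: (1 4)(2 6 3)
  after f: (1 3 6 2)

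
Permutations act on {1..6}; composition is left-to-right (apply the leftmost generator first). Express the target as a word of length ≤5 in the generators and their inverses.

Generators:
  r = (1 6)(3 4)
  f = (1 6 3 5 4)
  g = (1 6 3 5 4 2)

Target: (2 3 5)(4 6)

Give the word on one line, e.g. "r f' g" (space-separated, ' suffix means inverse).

  after f: (1 6 3 5 4)
  after g: (1 3 4 6 5 2)
  after r: (1 4)(2 6 5)
  after f: (2 3 5)(4 6)

f g r f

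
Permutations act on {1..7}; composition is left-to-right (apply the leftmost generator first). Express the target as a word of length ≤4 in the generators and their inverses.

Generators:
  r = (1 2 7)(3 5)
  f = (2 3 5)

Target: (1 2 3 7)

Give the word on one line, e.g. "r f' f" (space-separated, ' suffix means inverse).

  after f': (2 5 3)
  after r: (1 2 3 7)

f' r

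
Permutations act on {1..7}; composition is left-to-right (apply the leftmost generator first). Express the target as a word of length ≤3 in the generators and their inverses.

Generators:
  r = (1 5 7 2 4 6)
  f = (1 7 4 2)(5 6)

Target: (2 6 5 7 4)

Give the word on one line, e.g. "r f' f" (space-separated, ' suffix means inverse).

  after r': (1 6 4 2 7 5)
  after f': (1 5 2)(6 7)
  after r': (2 6 5 7 4)

r' f' r'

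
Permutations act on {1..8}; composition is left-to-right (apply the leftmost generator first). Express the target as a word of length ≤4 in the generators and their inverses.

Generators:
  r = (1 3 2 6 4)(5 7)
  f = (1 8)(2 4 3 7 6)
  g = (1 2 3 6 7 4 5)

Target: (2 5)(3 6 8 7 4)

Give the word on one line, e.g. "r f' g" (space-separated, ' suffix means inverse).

  after f': (1 8)(2 6 7 3 4)
  after r: (1 8 3)(2 4 6 5 7)
  after g: (1 8 6)(2 5 4 7 3)
  after f': (2 5)(3 6 8 7 4)

f' r g f'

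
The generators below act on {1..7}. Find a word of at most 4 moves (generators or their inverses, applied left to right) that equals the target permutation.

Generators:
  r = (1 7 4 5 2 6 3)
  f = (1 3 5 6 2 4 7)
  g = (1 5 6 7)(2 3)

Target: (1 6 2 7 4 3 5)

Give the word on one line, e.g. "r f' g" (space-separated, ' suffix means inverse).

g r f'

  after g: (1 5 6 7)(2 3)
  after r: (1 2)(3 6 4 5)
  after f': (1 6 2 7 4 3 5)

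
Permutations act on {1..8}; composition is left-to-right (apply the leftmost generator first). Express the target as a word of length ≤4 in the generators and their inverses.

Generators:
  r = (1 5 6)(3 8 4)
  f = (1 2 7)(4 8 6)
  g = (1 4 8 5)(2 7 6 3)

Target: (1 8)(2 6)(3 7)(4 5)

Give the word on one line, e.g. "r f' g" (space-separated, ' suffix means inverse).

  after g: (1 4 8 5)(2 7 6 3)
  after g: (1 8)(2 6)(3 7)(4 5)

g g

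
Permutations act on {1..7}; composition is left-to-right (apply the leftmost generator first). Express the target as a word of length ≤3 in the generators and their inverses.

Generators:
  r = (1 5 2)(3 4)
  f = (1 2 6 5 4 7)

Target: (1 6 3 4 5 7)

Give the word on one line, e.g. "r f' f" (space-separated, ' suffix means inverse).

f f r

  after f: (1 2 6 5 4 7)
  after f: (1 6 4)(2 5 7)
  after r: (1 6 3 4 5 7)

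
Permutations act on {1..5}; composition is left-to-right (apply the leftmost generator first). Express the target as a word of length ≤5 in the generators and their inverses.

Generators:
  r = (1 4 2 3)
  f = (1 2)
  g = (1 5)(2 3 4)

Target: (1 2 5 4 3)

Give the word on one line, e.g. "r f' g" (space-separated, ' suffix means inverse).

  after f: (1 2)
  after g: (1 3 4 2 5)
  after f': (1 3 4)(2 5)
  after r': (1 2 5 4 3)

f g f' r'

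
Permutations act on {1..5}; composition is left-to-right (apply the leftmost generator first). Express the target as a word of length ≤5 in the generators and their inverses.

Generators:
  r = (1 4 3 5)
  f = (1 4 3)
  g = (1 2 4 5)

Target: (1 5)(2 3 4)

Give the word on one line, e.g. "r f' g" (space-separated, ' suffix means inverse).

g' f f

  after g': (1 5 4 2)
  after f: (1 5 3)(2 4)
  after f: (1 5)(2 3 4)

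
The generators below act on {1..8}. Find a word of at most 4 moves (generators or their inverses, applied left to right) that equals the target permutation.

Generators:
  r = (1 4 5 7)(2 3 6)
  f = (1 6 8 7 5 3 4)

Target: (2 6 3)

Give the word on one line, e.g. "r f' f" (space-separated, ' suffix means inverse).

r' r' r' r'

  after r': (1 7 5 4)(2 6 3)
  after r': (1 5)(2 3 6)(4 7)
  after r': (1 4 5 7)
  after r': (2 6 3)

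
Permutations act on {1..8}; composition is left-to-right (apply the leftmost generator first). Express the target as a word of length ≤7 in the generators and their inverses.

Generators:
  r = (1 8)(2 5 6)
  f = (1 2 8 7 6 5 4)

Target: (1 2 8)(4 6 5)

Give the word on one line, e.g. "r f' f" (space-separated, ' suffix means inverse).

f f r' r' f'

  after f: (1 2 8 7 6 5 4)
  after f: (1 8 6 4 2 7 5)
  after r': (2 7)(4 6)(5 8)
  after r': (1 8 2 7 6 4 5)
  after f': (1 2 8)(4 6 5)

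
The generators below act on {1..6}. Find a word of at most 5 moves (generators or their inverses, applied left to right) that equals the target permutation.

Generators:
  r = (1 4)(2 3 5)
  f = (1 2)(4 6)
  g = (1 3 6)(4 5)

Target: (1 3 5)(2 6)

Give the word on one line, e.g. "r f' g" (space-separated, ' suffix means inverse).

f' r f

  after f': (1 2)(4 6)
  after r: (1 3 5 2 4 6)
  after f: (1 3 5)(2 6)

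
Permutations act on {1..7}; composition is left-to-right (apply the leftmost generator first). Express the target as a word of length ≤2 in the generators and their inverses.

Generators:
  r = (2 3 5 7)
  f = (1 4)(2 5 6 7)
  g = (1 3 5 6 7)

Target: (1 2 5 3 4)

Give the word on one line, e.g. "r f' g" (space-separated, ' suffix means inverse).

g' f

  after g': (1 7 6 5 3)
  after f: (1 2 5 3 4)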